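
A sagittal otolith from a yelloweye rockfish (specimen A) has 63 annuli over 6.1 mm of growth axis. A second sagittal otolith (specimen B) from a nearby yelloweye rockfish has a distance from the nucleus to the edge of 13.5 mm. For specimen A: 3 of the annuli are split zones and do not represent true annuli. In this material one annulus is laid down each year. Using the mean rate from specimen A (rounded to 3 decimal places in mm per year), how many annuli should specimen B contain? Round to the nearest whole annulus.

Specimen A: true annulus count = 63 − 3 = 60.
A: Extension rate ≈ 6.1 / 60 = 0.102 mm per year.
B spans 13.5 / 0.102 = 132.35 years ≈ 132 annuli.

132 annuli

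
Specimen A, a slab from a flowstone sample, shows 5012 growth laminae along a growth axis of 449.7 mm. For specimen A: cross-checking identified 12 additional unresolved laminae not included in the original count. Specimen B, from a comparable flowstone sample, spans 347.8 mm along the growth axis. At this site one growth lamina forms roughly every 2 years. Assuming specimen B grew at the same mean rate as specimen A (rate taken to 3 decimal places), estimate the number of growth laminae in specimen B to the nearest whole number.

3864 growth laminae

Specimen A: true growth lamina count = 5012 + 12 = 5024.
Specimen A: at 2 years per growth lamina, 5024 × 2 = 10048 years.
A: Extension rate ≈ 449.7 / 10048 = 0.045 mm/yr.
For B, 347.8 / 0.045 = 7728.89 years; at 2 years per growth lamina that is 7728.89 / 2 ≈ 3864 growth laminae.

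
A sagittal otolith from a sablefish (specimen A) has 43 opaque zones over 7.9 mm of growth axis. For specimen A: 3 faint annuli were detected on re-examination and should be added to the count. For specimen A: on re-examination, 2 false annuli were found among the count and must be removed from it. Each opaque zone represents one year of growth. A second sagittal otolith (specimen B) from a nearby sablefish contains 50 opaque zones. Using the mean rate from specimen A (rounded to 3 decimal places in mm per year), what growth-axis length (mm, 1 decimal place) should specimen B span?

Specimen A: after corrections the count is 43 − 2 + 3 = 44 opaque zones.
A: Extension rate ≈ 7.9 / 44 = 0.180 mm/year.
Length of B = 0.180 × 50 = 9.0 mm.

9.0 mm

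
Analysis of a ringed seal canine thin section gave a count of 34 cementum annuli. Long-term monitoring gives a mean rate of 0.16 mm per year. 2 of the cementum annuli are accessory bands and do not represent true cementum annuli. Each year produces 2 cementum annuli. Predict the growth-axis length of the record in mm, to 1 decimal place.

Adjusted count: 34 − 2 = 32 cementum annuli.
32 cementum annuli at 2 per year is 32 / 2 = 16 years.
Length ≈ 0.16 × 16 = 2.6 mm.

2.6 mm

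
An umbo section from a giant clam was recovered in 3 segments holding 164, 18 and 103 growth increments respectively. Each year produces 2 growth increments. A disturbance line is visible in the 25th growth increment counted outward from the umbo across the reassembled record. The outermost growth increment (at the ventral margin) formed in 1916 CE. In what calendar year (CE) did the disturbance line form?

1786 CE

Total growth increments = 164 + 18 + 103 = 285.
The disturbance line sits at growth increment 25 from the umbo, so 285 − 25 = 260 growth increments formed after it.
260 growth increments at 2 per year is 260 / 2 = 130 years.
Counting back 130 years from 1916 CE places the disturbance line in 1916 − 130 = 1786 CE.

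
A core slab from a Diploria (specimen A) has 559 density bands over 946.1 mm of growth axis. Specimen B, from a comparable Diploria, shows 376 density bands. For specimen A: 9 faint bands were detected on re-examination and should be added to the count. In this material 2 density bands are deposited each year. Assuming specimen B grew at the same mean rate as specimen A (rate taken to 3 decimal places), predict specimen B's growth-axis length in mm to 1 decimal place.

626.2 mm

Specimen A: true density band count = 559 + 9 = 568.
Specimen A: 568 density bands at 2 per year is 568 / 2 = 284 years.
A: Mean rate = 946.1 mm / 284 years ≈ 3.331 mm per year.
Specimen B: dividing by 2 density bands per year: 376 / 2 = 188 years. For B, 3.331 mm/year × 188 years = 626.2 mm.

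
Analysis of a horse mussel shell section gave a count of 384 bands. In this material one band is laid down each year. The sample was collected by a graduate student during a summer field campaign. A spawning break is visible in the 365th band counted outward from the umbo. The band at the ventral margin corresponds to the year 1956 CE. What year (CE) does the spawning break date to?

The spawning break sits at band 365 from the umbo, so 384 − 365 = 19 bands formed after it.
1956 − 19 = 1937 CE.

1937 CE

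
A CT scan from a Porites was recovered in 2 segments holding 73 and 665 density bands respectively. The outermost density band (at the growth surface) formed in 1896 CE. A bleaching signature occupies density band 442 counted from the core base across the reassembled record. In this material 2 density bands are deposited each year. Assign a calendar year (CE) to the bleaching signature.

1748 CE

Total density bands = 73 + 665 = 738.
Between density band 442 and the growth surface there are 738 − 442 = 296 density bands.
Dividing by 2 density bands per year: 296 / 2 = 148 years.
The density band at the growth surface is 1896 CE, so the bleaching signature dates to 1896 − 148 = 1748 CE.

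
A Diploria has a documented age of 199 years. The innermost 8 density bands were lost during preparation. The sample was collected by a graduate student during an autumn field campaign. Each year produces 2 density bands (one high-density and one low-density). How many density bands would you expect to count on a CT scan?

390 density bands

Expected density bands: 199 × 2 = 398.
Subtracting the 8 density bands not captured gives 398 − 8 = 390 density bands in the record.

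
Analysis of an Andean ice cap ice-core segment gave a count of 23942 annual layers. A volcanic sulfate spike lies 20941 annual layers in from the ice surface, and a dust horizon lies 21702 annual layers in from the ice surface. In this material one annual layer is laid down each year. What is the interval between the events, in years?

Separation: 21702 − 20941 = 761 annual layers.
That is 761 years at one annual layer per year.

761 years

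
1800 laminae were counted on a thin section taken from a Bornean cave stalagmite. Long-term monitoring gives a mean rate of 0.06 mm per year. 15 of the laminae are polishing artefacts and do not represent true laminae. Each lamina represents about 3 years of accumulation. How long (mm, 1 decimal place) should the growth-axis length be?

After corrections the count is 1800 − 15 = 1785 laminae.
1785 laminae at 3 years each span 1785 × 3 = 5355 years.
5355 years at 0.06 mm/year gives 0.06 × 5355 = 321.3 mm.

321.3 mm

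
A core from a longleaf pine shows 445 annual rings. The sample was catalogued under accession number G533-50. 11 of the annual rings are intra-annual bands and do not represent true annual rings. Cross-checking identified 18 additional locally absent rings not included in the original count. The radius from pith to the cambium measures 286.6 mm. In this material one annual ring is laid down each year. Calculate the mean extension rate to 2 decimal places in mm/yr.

True annual ring count = 445 − 11 + 18 = 452.
Extension rate ≈ 286.6 / 452 = 0.63 mm/yr.

0.63 mm/yr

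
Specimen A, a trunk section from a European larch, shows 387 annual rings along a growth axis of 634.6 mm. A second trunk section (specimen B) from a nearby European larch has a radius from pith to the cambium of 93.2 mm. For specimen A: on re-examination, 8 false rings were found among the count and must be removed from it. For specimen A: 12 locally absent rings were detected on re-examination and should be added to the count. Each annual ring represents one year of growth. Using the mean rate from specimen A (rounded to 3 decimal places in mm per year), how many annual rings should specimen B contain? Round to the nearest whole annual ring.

Specimen A: true annual ring count = 387 − 8 + 12 = 391.
A: 634.6 mm over 391 years gives 634.6 / 391 ≈ 1.623 mm/yr.
For B, 93.2 / 1.623 = 57.42 years ≈ 57 annual rings.

57 annual rings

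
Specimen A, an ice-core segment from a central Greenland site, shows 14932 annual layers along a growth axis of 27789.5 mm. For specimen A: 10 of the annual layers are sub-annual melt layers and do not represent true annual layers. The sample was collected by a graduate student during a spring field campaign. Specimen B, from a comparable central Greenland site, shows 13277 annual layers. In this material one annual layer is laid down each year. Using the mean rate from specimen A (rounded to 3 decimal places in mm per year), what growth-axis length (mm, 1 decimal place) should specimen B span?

Specimen A: true annual layer count = 14932 − 10 = 14922.
A: 27789.5 mm over 14922 years gives 27789.5 / 14922 ≈ 1.862 mm per year.
For B, 1.862 mm/year × 13277 years = 24721.8 mm.

24721.8 mm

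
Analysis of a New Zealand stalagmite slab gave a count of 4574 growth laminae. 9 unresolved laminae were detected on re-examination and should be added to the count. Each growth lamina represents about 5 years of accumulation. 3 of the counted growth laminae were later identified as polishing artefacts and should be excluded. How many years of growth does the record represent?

22900 yr

Adjusted count: 4574 − 3 + 9 = 4580 growth laminae.
At 5 years per growth lamina, 4580 × 5 = 22900 years.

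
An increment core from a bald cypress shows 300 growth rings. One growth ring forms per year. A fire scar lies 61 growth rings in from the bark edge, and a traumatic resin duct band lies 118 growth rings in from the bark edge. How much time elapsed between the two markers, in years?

57 years

Separation: 118 − 61 = 57 growth rings.
That is 57 years at one growth ring per year.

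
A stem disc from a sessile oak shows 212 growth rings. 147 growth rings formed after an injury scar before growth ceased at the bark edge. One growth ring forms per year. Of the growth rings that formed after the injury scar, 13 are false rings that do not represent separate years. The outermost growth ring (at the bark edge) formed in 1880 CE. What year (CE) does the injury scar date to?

1746 CE

147 growth rings post-date the injury scar.
Removing the 13 false growth rings leaves 147 − 13 = 134 true growth rings beyond the injury scar.
The growth ring at the bark edge is 1880 CE, so the injury scar dates to 1880 − 134 = 1746 CE.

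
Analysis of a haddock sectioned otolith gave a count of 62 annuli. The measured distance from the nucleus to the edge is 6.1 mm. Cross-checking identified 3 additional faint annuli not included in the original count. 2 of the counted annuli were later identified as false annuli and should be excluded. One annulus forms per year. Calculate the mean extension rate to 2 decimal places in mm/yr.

True annulus count = 62 − 2 + 3 = 63.
Extension rate ≈ 6.1 / 63 = 0.10 mm/yr.

0.10 mm/yr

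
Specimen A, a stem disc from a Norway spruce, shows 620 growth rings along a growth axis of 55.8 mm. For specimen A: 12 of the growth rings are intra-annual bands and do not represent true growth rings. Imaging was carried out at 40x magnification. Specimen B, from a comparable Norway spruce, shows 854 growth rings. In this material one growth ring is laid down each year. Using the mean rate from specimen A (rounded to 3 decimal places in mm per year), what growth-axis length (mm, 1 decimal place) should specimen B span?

Specimen A: true growth ring count = 620 − 12 = 608.
A: Mean rate = 55.8 mm / 608 years ≈ 0.092 mm per year.
B's length ≈ 0.092 × 854 = 78.6 mm.

78.6 mm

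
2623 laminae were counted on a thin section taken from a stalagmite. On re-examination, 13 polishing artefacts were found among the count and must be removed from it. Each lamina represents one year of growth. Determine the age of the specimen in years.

After corrections the count is 2623 − 13 = 2610 laminae.
At one lamina per year, that is 2610 years.

2610 yr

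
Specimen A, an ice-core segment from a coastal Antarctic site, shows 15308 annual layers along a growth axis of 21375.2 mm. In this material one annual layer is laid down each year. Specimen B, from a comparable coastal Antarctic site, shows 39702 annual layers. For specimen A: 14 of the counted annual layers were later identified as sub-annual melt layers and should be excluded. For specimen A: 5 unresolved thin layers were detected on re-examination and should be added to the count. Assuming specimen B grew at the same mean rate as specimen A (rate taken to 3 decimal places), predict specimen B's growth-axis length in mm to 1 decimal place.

55463.7 mm

Specimen A: true annual layer count = 15308 − 14 + 5 = 15299.
A: 21375.2 mm over 15299 years gives 21375.2 / 15299 ≈ 1.397 mm/year.
Length of B = 1.397 × 39702 = 55463.7 mm.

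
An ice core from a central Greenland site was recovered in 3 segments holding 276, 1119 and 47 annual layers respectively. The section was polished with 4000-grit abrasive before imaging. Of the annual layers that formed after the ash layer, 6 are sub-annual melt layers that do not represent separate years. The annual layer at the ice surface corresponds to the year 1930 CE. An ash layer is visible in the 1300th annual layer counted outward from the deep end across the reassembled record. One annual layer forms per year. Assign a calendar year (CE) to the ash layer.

1794 CE

Total annual layers = 276 + 1119 + 47 = 1442.
The ash layer sits at annual layer 1300 from the deep end, so 1442 − 1300 = 142 annual layers formed after it.
Excluding 6 false annual layers: 142 − 6 = 136.
Counting back 136 years from 1930 CE places the ash layer in 1930 − 136 = 1794 CE.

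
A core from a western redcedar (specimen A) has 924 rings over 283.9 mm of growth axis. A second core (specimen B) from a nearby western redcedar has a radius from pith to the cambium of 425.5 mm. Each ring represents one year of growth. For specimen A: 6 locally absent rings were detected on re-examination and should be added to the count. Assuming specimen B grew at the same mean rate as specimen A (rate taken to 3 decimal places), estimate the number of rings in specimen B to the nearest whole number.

Specimen A: correcting the raw count gives 924 + 6 = 930 true rings.
A: Extension rate ≈ 283.9 / 930 = 0.305 mm/yr.
B spans 425.5 / 0.305 = 1395.08 years ≈ 1395 rings.

1395 rings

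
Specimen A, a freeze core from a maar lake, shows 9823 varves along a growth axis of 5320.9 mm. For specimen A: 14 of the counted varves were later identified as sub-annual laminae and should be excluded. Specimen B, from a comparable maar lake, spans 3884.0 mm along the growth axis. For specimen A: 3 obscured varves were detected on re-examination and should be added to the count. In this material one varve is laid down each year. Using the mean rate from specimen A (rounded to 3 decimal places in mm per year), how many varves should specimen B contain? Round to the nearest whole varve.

7166 varves

Specimen A: true varve count = 9823 − 14 + 3 = 9812.
A: 5320.9 mm over 9812 years gives 5320.9 / 9812 ≈ 0.542 mm/year.
B spans 3884.0 / 0.542 = 7166.05 years ≈ 7166 varves.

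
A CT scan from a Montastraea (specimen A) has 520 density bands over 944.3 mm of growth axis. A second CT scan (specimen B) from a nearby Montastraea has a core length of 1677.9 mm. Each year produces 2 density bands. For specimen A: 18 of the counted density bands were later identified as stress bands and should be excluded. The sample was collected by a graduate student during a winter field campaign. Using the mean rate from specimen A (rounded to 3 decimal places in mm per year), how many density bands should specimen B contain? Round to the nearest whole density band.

892 density bands

Specimen A: after corrections the count is 520 − 18 = 502 density bands.
Specimen A: dividing by 2 density bands per year: 502 / 2 = 251 years.
A: 944.3 mm over 251 years gives 944.3 / 251 ≈ 3.762 mm/year.
B spans 1677.9 / 3.762 = 446.01 years; at 2 density bands per year that is 446.01 × 2 ≈ 892 density bands.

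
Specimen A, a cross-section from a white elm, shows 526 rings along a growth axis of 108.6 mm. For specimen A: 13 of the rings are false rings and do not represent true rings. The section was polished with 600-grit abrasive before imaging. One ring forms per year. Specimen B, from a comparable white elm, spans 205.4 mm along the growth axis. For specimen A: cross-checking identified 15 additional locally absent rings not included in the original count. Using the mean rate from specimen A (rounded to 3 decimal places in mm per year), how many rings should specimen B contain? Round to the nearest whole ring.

997 rings

Specimen A: correcting the raw count gives 526 − 13 + 15 = 528 true rings.
A: 108.6 mm over 528 years gives 108.6 / 528 ≈ 0.206 mm/yr.
Specimen B: 205.4 mm / 0.206 mm per year = 997.09 years ≈ 997 rings.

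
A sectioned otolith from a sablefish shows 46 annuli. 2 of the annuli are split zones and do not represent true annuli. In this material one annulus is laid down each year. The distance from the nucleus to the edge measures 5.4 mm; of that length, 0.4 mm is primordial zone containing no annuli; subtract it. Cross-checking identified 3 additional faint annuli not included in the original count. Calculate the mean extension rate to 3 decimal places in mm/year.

0.106 mm/year

True annulus count = 46 − 2 + 3 = 47.
Removing the 0.4 mm offcut leaves 5.4 − 0.4 = 5.0 mm.
Extension rate ≈ 5.0 / 47 = 0.106 mm/year.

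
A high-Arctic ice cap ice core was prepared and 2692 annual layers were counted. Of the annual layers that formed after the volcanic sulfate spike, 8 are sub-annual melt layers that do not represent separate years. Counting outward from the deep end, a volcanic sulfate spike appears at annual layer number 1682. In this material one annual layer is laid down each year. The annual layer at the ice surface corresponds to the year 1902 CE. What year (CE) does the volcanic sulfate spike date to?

2692 − 1682 = 1010 annual layers lie beyond the volcanic sulfate spike toward the ice surface.
Removing the 8 false annual layers leaves 1010 − 8 = 1002 true annual layers beyond the volcanic sulfate spike.
1902 − 1002 = 900 CE.

900 CE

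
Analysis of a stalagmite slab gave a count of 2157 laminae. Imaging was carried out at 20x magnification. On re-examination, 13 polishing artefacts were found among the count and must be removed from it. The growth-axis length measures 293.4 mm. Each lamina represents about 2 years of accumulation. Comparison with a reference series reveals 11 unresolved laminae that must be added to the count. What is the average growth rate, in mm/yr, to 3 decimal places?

Correcting the raw count gives 2157 − 13 + 11 = 2155 true laminae.
Multiplying by 2 years per lamina: 2155 × 2 = 4310 years.
Extension rate ≈ 293.4 / 4310 = 0.068 mm/yr.

0.068 mm/yr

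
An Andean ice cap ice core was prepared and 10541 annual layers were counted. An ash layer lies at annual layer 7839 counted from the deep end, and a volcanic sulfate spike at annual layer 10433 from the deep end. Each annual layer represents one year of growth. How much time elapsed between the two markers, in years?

2594 yr

10433 − 7839 = 2594 annual layers lie between the two events.
That is 2594 years at one annual layer per year.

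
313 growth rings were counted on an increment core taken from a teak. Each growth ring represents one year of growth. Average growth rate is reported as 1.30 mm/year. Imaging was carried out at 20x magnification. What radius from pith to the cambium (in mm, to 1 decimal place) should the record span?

The record spans 313 years at 1.30 mm per year.
Predicted length = 1.30 mm/year × 313 years = 406.9 mm.

406.9 mm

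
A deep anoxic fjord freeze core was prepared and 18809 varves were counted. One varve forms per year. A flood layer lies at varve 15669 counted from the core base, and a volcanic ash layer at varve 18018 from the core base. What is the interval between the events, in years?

2349 yr

Separation: 18018 − 15669 = 2349 varves.
That is 2349 years at one varve per year.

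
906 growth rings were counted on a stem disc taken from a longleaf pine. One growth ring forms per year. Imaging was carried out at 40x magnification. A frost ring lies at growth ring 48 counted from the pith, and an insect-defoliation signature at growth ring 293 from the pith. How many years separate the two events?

The two markers are separated by 293 − 48 = 245 growth rings.
One growth ring per year makes the interval 245 years.

245 years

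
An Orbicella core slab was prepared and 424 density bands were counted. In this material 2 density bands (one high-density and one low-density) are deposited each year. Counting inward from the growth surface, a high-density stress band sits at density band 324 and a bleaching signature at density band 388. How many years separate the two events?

Separation: 388 − 324 = 64 density bands.
64 density bands at 2 per year is 64 / 2 = 32 years.

32 years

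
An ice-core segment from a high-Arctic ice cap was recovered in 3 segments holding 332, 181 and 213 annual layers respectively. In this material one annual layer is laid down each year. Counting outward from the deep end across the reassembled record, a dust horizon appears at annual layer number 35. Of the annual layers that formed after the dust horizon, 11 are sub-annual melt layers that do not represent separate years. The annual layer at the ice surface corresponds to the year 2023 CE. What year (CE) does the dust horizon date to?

1343 CE

Total annual layers = 332 + 181 + 213 = 726.
The dust horizon sits at annual layer 35 from the deep end, so 726 − 35 = 691 annual layers formed after it.
691 − 11 false = 680 true annual layers after the dust horizon.
2023 − 680 = 1343 CE.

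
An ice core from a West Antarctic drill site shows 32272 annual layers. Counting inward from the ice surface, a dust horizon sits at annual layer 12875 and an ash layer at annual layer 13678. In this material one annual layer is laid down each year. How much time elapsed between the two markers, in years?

The two markers are separated by 13678 − 12875 = 803 annual layers.
One annual layer per year makes the interval 803 years.

803 years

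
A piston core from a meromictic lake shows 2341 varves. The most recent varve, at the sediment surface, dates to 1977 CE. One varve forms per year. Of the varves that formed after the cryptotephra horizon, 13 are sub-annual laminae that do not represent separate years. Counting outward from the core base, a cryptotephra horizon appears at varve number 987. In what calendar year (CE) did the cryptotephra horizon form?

636 CE

Between varve 987 and the sediment surface there are 2341 − 987 = 1354 varves.
Removing the 13 false varves leaves 1354 − 13 = 1341 true varves beyond the cryptotephra horizon.
The varve at the sediment surface is 1977 CE, so the cryptotephra horizon dates to 1977 − 1341 = 636 CE.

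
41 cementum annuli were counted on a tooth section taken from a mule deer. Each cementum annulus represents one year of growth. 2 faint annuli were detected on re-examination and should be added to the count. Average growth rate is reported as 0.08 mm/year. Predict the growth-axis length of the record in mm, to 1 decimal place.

Correcting the raw count gives 41 + 2 = 43 true cementum annuli.
Predicted length = 0.08 mm/year × 43 years = 3.4 mm.

3.4 mm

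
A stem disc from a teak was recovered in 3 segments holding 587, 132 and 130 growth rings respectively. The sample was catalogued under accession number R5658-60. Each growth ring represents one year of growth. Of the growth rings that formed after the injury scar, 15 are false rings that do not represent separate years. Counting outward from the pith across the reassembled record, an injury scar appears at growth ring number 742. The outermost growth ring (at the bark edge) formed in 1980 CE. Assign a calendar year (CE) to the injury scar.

1888 CE

Total growth rings = 587 + 132 + 130 = 849.
Between growth ring 742 and the bark edge there are 849 − 742 = 107 growth rings.
107 − 15 false = 92 true growth rings after the injury scar.
Counting back 92 years from 1980 CE places the injury scar in 1980 − 92 = 1888 CE.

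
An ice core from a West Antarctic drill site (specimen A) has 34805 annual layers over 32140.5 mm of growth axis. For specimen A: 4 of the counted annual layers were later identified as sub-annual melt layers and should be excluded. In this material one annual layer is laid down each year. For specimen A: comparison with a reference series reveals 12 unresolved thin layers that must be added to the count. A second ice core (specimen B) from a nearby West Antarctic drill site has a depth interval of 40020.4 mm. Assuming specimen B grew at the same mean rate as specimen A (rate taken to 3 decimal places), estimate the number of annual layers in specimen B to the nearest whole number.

43359 annual layers

Specimen A: true annual layer count = 34805 − 4 + 12 = 34813.
A: Mean rate = 32140.5 mm / 34813 years ≈ 0.923 mm/yr.
B spans 40020.4 / 0.923 = 43359.05 years ≈ 43359 annual layers.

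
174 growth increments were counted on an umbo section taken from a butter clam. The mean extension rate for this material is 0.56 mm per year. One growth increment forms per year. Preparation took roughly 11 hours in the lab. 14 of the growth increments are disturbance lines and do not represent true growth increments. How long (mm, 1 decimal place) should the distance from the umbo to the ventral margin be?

True growth increment count = 174 − 14 = 160.
Predicted length = 0.56 mm/year × 160 years = 89.6 mm.

89.6 mm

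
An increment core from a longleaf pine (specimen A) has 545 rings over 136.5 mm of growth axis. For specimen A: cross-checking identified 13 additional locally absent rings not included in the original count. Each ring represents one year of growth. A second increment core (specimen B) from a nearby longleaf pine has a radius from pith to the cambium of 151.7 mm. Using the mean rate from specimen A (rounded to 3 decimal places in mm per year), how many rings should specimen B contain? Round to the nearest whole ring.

Specimen A: adjusted count: 545 + 13 = 558 rings.
A: Extension rate ≈ 136.5 / 558 = 0.245 mm per year.
B spans 151.7 / 0.245 = 619.18 years ≈ 619 rings.

619 rings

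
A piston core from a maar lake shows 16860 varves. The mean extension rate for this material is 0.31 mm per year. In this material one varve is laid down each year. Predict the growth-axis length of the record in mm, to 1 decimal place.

The record spans 16860 years at 0.31 mm per year.
Length ≈ 0.31 × 16860 = 5226.6 mm.

5226.6 mm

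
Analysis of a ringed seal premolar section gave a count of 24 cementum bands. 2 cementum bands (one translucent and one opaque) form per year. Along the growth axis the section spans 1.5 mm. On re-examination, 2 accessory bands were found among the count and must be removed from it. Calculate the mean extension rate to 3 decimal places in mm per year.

True cementum band count = 24 − 2 = 22.
Dividing by 2 cementum bands per year: 22 / 2 = 11 years.
Extension rate ≈ 1.5 / 11 = 0.136 mm per year.

0.136 mm per year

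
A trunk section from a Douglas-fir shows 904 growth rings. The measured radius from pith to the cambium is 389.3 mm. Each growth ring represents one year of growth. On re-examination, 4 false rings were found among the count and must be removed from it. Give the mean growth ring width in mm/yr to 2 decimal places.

Adjusted count: 904 − 4 = 900 growth rings.
Extension rate ≈ 389.3 / 900 = 0.43 mm/yr.

0.43 mm/yr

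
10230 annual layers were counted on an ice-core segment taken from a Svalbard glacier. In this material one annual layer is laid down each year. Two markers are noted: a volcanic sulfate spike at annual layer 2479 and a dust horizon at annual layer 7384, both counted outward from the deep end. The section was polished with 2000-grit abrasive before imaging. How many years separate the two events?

7384 − 2479 = 4905 annual layers lie between the two events.
At one annual layer per year, 4905 years elapsed between them.

4905 years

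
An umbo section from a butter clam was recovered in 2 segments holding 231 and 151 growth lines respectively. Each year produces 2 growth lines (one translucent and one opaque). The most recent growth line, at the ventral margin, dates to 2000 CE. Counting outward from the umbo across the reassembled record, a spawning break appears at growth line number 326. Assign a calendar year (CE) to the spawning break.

Total growth lines = 231 + 151 = 382.
382 − 326 = 56 growth lines lie beyond the spawning break toward the ventral margin.
56 growth lines at 2 per year is 56 / 2 = 28 years.
2000 − 28 = 1972 CE.

1972 CE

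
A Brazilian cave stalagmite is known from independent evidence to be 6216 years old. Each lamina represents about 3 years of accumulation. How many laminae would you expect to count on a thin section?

Expected laminae: 6216 / 3 = 2072.
So 2072 laminae should be present.

2072 laminae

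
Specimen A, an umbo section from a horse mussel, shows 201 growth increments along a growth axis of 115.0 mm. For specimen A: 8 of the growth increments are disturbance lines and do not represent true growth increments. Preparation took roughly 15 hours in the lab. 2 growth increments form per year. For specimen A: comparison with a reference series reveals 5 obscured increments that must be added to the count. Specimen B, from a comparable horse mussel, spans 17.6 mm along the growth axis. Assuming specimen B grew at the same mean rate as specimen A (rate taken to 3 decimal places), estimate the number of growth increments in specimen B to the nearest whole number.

30 growth increments

Specimen A: true growth increment count = 201 − 8 + 5 = 198.
Specimen A: with 2 growth increments per year, 198 / 2 = 99 years.
A: 115.0 mm over 99 years gives 115.0 / 99 ≈ 1.162 mm per year.
For B, 17.6 / 1.162 = 15.15 years; at 2 growth increments per year that is 15.15 × 2 ≈ 30 growth increments.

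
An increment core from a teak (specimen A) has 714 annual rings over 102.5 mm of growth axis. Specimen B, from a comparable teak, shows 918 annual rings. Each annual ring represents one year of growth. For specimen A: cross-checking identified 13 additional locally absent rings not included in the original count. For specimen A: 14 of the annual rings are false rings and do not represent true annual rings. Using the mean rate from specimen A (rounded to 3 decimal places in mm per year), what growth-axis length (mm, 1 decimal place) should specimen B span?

132.2 mm

Specimen A: correcting the raw count gives 714 − 14 + 13 = 713 true annual rings.
A: Mean rate = 102.5 mm / 713 years ≈ 0.144 mm/yr.
B's length ≈ 0.144 × 918 = 132.2 mm.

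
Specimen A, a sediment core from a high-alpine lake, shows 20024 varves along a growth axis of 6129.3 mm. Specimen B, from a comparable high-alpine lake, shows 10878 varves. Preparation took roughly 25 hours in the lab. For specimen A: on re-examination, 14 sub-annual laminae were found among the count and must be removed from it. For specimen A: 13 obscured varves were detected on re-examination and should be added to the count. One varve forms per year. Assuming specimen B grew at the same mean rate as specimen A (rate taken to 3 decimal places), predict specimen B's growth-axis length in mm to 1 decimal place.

3328.7 mm

Specimen A: true varve count = 20024 − 14 + 13 = 20023.
A: Mean rate = 6129.3 mm / 20023 years ≈ 0.306 mm per year.
For B, 0.306 mm/year × 10878 years = 3328.7 mm.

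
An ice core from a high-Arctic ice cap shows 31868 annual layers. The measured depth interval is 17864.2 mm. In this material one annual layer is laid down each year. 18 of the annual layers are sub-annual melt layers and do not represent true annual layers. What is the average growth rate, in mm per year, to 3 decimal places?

True annual layer count = 31868 − 18 = 31850.
17864.2 mm over 31850 years gives 17864.2 / 31850 ≈ 0.561 mm per year.

0.561 mm per year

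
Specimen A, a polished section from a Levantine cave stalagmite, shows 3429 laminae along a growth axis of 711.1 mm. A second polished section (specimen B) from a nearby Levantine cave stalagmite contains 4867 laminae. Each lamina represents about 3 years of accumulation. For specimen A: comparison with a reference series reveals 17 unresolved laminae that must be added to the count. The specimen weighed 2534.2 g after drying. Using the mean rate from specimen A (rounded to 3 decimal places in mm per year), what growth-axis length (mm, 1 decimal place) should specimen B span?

Specimen A: after corrections the count is 3429 + 17 = 3446 laminae.
Specimen A: at 3 years per lamina, 3446 × 3 = 10338 years.
A: Mean rate = 711.1 mm / 10338 years ≈ 0.069 mm/year.
Specimen B: at 3 years per lamina, 4867 × 3 = 14601 years. For B, 0.069 mm/year × 14601 years = 1007.5 mm.

1007.5 mm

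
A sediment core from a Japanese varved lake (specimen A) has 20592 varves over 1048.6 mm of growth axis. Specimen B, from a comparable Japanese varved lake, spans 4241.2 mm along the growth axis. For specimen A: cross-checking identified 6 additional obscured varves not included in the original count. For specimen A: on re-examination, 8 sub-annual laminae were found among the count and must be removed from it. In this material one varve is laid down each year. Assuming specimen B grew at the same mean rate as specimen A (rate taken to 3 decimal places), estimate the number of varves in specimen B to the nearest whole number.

Specimen A: correcting the raw count gives 20592 − 8 + 6 = 20590 true varves.
A: Mean rate = 1048.6 mm / 20590 years ≈ 0.051 mm/yr.
For B, 4241.2 / 0.051 = 83160.78 years ≈ 83161 varves.

83161 varves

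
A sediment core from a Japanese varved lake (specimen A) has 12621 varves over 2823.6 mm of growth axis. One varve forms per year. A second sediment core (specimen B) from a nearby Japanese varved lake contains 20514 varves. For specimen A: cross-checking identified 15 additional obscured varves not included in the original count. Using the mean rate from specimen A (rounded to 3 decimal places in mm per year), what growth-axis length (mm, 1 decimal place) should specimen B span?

Specimen A: after corrections the count is 12621 + 15 = 12636 varves.
A: 2823.6 mm over 12636 years gives 2823.6 / 12636 ≈ 0.223 mm/year.
B's length ≈ 0.223 × 20514 = 4574.6 mm.

4574.6 mm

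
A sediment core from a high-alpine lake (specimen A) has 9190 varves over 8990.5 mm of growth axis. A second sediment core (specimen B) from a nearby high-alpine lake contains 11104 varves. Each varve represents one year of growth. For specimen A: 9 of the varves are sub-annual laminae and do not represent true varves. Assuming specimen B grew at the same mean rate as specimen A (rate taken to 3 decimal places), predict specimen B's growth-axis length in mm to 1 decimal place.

Specimen A: correcting the raw count gives 9190 − 9 = 9181 true varves.
A: Mean rate = 8990.5 mm / 9181 years ≈ 0.979 mm/year.
B's length ≈ 0.979 × 11104 = 10870.8 mm.

10870.8 mm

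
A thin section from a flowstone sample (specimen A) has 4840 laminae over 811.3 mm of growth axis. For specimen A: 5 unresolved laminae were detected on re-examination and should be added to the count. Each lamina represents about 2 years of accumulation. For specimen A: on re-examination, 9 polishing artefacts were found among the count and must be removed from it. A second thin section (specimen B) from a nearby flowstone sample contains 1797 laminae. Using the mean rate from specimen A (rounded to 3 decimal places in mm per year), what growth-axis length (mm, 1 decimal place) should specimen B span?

301.9 mm

Specimen A: after corrections the count is 4840 − 9 + 5 = 4836 laminae.
Specimen A: multiplying by 2 years per lamina: 4836 × 2 = 9672 years.
A: Extension rate ≈ 811.3 / 9672 = 0.084 mm/yr.
Specimen B: at 2 years per lamina, 1797 × 2 = 3594 years. Length of B = 0.084 × 3594 = 301.9 mm.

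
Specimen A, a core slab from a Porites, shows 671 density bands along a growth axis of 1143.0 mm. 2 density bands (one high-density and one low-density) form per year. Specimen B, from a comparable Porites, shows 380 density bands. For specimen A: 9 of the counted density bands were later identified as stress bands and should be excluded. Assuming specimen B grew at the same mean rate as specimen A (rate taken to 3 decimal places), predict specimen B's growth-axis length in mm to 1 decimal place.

656.1 mm

Specimen A: adjusted count: 671 − 9 = 662 density bands.
Specimen A: 662 density bands at 2 per year is 662 / 2 = 331 years.
A: Mean rate = 1143.0 mm / 331 years ≈ 3.453 mm/year.
Specimen B: 380 density bands at 2 per year is 380 / 2 = 190 years. Length of B = 3.453 × 190 = 656.1 mm.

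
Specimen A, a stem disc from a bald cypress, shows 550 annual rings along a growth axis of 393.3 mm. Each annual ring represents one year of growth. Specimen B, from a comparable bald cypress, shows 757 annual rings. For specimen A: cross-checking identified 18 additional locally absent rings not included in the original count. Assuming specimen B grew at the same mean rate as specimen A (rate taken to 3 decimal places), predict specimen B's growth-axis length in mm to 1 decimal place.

Specimen A: after corrections the count is 550 + 18 = 568 annual rings.
A: Extension rate ≈ 393.3 / 568 = 0.692 mm/year.
B's length ≈ 0.692 × 757 = 523.8 mm.

523.8 mm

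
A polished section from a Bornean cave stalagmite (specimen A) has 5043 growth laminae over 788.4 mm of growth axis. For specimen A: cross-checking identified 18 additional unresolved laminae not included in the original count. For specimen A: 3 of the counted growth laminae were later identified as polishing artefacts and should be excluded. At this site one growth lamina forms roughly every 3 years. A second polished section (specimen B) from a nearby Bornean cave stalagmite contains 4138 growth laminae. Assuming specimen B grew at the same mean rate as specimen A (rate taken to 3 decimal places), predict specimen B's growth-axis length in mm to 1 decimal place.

Specimen A: true growth lamina count = 5043 − 3 + 18 = 5058.
Specimen A: 5058 growth laminae at 3 years each span 5058 × 3 = 15174 years.
A: Mean rate = 788.4 mm / 15174 years ≈ 0.052 mm per year.
Specimen B: multiplying by 3 years per growth lamina: 4138 × 3 = 12414 years. B's length ≈ 0.052 × 12414 = 645.5 mm.

645.5 mm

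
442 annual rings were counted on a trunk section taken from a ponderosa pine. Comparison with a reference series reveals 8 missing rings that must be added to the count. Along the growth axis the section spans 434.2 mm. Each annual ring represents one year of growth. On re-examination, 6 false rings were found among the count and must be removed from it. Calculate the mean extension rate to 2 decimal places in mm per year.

0.98 mm per year

After corrections the count is 442 − 6 + 8 = 444 annual rings.
434.2 mm over 444 years gives 434.2 / 444 ≈ 0.98 mm per year.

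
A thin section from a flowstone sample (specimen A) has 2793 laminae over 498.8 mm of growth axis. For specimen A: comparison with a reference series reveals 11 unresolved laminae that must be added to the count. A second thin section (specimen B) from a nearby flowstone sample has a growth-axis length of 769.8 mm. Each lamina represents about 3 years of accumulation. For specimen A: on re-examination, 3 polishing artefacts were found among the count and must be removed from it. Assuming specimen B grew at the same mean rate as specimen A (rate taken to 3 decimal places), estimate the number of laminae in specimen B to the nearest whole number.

Specimen A: true lamina count = 2793 − 3 + 11 = 2801.
Specimen A: multiplying by 3 years per lamina: 2801 × 3 = 8403 years.
A: Mean rate = 498.8 mm / 8403 years ≈ 0.059 mm/yr.
B spans 769.8 / 0.059 = 13047.46 years; at 3 years per lamina that is 13047.46 / 3 ≈ 4349 laminae.

4349 laminae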